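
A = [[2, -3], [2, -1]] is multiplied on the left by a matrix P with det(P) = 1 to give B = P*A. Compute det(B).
4

By the multiplicative property of determinants, det(B) = det(P*A) = det(P) * det(A) = det(A),
so the determinant is invariant under multiplication by any determinant-1 matrix; we just need det(A).

det(A) = (2)(-1) - (-3)(2) = -2 - (-6) = 4

Therefore det(B) = 1 * 4 = 4.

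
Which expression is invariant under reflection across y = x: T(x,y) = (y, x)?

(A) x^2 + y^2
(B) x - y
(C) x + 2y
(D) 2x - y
A

The map is reflection across y = x: T(x,y) = (y, x).
Substitute the transformed coordinates into each option and compare with the original:
(A) x^2 + y^2  ->  (y)^2 + (x)^2 = x^2 + y^2   [equals x^2 + y^2: invariant]
(B) x - y  ->  (y) - (x) = -x + y   [differs from x - y: not invariant]
(C) x + 2y  ->  (y) + 2(x) = 2x + y   [differs from x + 2y: not invariant]
(D) 2x - y  ->  2(y) - (x) = -x + 2y   [differs from 2x - y: not invariant]

Only option (A), x^2 + y^2, is unchanged by the transformation.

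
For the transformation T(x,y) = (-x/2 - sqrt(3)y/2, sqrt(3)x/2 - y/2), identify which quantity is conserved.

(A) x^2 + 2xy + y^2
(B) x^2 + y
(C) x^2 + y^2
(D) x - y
C

An expression E(x,y) is invariant under T if E(T(x,y)) = E(x,y). Here T(x,y) = (-x/2 - sqrt(3)y/2, sqrt(3)x/2 - y/2).
Substitute the transformed coordinates into each option and compare with the original:
(A) x^2 + 2xy + y^2  ->  (-x/2 - sqrt(3)y/2)^2 + 2(-x/2 - sqrt(3)y/2)(sqrt(3)x/2 - y/2) + (sqrt(3)x/2 - y/2)^2 = -sqrt(3)x^2/2 + x^2 - xy + sqrt(3)y^2/2 + y^2   [differs from x^2 + 2xy + y^2: not invariant]
(B) x^2 + y  ->  (-x/2 - sqrt(3)y/2)^2 + (sqrt(3)x/2 - y/2) = x^2/4 + sqrt(3)xy/2 + sqrt(3)x/2 + 3y^2/4 - y/2   [differs from x^2 + y: not invariant]
(C) x^2 + y^2  ->  (-x/2 - sqrt(3)y/2)^2 + (sqrt(3)x/2 - y/2)^2 = x^2 + y^2   [equals x^2 + y^2: invariant]
(D) x - y  ->  (-x/2 - sqrt(3)y/2) - (sqrt(3)x/2 - y/2) = -sqrt(3)x/2 - x/2 - sqrt(3)y/2 + y/2   [differs from x - y: not invariant]

Only option (C), x^2 + y^2, is unchanged by the transformation.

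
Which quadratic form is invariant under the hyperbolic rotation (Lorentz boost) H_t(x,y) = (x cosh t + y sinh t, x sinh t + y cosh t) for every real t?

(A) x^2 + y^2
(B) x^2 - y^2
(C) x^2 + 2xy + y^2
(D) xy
B

Write x' = x cosh t + y sinh t, y' = x sinh t + y cosh t and substitute into each option:
(A) x^2 + y^2: (x cosh t + y sinh t)^2 + (x sinh t + y cosh t)^2 = (x^2 + y^2)(cosh^2 t + sinh^2 t) + 4xy sinh t cosh t = (x^2 + y^2) cosh 2t + 2xy sinh 2t   [not invariant for t != 0]
(B) x^2 - y^2: (x cosh t + y sinh t)^2 - (x sinh t + y cosh t)^2 = x^2(cosh^2 t - sinh^2 t) + 2xy(cosh t sinh t - sinh t cosh t) + y^2(sinh^2 t - cosh^2 t) = x^2 - y^2   [invariant, using cosh^2 t - sinh^2 t = 1]
(C) x^2 + 2xy + y^2: (x' + y')^2 with x' + y' = (x + y)(cosh t + sinh t) = (x + y)e^t, so it becomes (x + y)^2 e^(2t)   [not invariant for t != 0]
(D) xy: (x cosh t + y sinh t)(x sinh t + y cosh t) = xy(cosh^2 t + sinh^2 t) + (x^2 + y^2) sinh t cosh t = xy cosh 2t + (x^2 + y^2)(sinh 2t)/2   [not invariant for t != 0]

Only (B) x^2 - y^2 is unchanged; it is the Minkowski form preserved by Lorentz boosts, just as x^2 + y^2 is preserved by ordinary rotations.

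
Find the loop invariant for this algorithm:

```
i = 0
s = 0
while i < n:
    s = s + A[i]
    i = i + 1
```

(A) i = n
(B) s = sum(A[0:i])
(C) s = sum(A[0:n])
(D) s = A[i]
B

A loop invariant must hold before the first iteration and be re-established by every execution of the body.

(B) s = sum(A[0:i]): Initially i = 0 and s = 0 = sum of the empty slice A[0:0]. If s = sum(A[0:i]) holds at the top of an iteration, the body sets s to sum(A[0:i]) + A[i] = sum(A[0:i+1]) and then i to i+1, so s = sum(A[0:i]) holds again. At exit i = n, giving s = sum(A[0:n]).

The other options fail:
(A) i = n: false initially (i = 0); it is the exit condition, not an invariant.
(C) s = sum(A[0:n]): false before the loop (s = 0, not the full sum) -- it only becomes true at exit.
(D) s = A[i]: after the first iteration s = A[0] but i = 1, so s = A[i] compares s with the wrong element (and fails in general).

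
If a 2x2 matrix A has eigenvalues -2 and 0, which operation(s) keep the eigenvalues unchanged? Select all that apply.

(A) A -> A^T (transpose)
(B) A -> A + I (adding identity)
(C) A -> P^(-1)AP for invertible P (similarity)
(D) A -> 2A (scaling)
A and C

Eigenvalues are preserved by:
1. Similarity transformations: A -> P^(-1)AP (same characteristic polynomial)
2. Transpose: A^T has the same eigenvalues as A

Eigenvalues are NOT preserved by:
- Adding identity: eigenvalues become -2+1, 0+1
- Scaling: eigenvalues become -4, 0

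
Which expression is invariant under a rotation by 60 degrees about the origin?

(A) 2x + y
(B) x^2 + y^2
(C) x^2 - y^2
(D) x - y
B

A rotation by 60 degrees sends (x, y) to (x/2 - sqrt(3)y/2, sqrt(3)x/2 + y/2).
Substitute the transformed coordinates into each option and compare with the original:
(A) 2x + y  ->  2(x/2 - sqrt(3)y/2) + (sqrt(3)x/2 + y/2) = sqrt(3)x/2 + x - sqrt(3)y + y/2   [differs from 2x + y: not invariant]
(B) x^2 + y^2  ->  (x/2 - sqrt(3)y/2)^2 + (sqrt(3)x/2 + y/2)^2 = x^2 + y^2   [equals x^2 + y^2: invariant]
(C) x^2 - y^2  ->  (x/2 - sqrt(3)y/2)^2 - (sqrt(3)x/2 + y/2)^2 = -x^2/2 - sqrt(3)xy + y^2/2   [differs from x^2 - y^2: not invariant]
(D) x - y  ->  (x/2 - sqrt(3)y/2) - (sqrt(3)x/2 + y/2) = -sqrt(3)x/2 + x/2 - sqrt(3)y/2 - y/2   [differs from x - y: not invariant]

Only option (B), x^2 + y^2, is unchanged by the transformation.
Geometrically, x^2 + y^2 is the squared distance from the origin, which every rotation about the origin preserves.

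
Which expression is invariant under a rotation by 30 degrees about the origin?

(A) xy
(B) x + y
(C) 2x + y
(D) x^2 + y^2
D

A rotation by 30 degrees sends (x, y) to (sqrt(3)x/2 - y/2, x/2 + sqrt(3)y/2).
Substitute the transformed coordinates into each option and compare with the original:
(A) xy  ->  (sqrt(3)x/2 - y/2)(x/2 + sqrt(3)y/2) = sqrt(3)x^2/4 + xy/2 - sqrt(3)y^2/4   [differs from xy: not invariant]
(B) x + y  ->  (sqrt(3)x/2 - y/2) + (x/2 + sqrt(3)y/2) = x/2 + sqrt(3)x/2 - y/2 + sqrt(3)y/2   [differs from x + y: not invariant]
(C) 2x + y  ->  2(sqrt(3)x/2 - y/2) + (x/2 + sqrt(3)y/2) = x/2 + sqrt(3)x - y + sqrt(3)y/2   [differs from 2x + y: not invariant]
(D) x^2 + y^2  ->  (sqrt(3)x/2 - y/2)^2 + (x/2 + sqrt(3)y/2)^2 = x^2 + y^2   [equals x^2 + y^2: invariant]

Only option (D), x^2 + y^2, is unchanged by the transformation.
Geometrically, x^2 + y^2 is the squared distance from the origin, which every rotation about the origin preserves.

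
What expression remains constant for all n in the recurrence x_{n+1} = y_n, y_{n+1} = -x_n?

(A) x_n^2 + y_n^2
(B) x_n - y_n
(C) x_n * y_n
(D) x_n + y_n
A

For the recurrence x_{n+1} = y_n, y_{n+1} = -x_n:

x_{n+1}^2 + y_{n+1}^2 = y_n^2 + (-x_n)^2 = x_n^2 + y_n^2
The sum of squares is conserved (like energy in a harmonic oscillator).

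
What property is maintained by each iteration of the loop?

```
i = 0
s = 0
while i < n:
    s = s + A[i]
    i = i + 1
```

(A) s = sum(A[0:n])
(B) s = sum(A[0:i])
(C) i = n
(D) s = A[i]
B

A loop invariant must hold before the first iteration and be re-established by every execution of the body.

(B) s = sum(A[0:i]): Initially i = 0 and s = 0 = sum of the empty slice A[0:0]. If s = sum(A[0:i]) holds at the top of an iteration, the body sets s to sum(A[0:i]) + A[i] = sum(A[0:i+1]) and then i to i+1, so s = sum(A[0:i]) holds again. At exit i = n, giving s = sum(A[0:n]).

The other options fail:
(A) s = sum(A[0:n]): false before the loop (s = 0, not the full sum) -- it only becomes true at exit.
(C) i = n: false initially (i = 0); it is the exit condition, not an invariant.
(D) s = A[i]: after the first iteration s = A[0] but i = 1, so s = A[i] compares s with the wrong element (and fails in general).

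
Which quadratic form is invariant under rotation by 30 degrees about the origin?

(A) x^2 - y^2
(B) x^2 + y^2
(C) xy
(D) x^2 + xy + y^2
B

Rotation by 30 degrees sends (x, y) to (sqrt(3)x/2 - y/2, x/2 + sqrt(3)y/2).
Substitute the transformed coordinates into each option and compare with the original:
(A) x^2 - y^2  ->  (sqrt(3)x/2 - y/2)^2 - (x/2 + sqrt(3)y/2)^2 = x^2/2 - sqrt(3)xy - y^2/2   [differs from x^2 - y^2: not invariant]
(B) x^2 + y^2  ->  (sqrt(3)x/2 - y/2)^2 + (x/2 + sqrt(3)y/2)^2 = x^2 + y^2   [equals x^2 + y^2: invariant]
(C) xy  ->  (sqrt(3)x/2 - y/2)(x/2 + sqrt(3)y/2) = sqrt(3)x^2/4 + xy/2 - sqrt(3)y^2/4   [differs from xy: not invariant]
(D) x^2 + xy + y^2  ->  (sqrt(3)x/2 - y/2)^2 + (sqrt(3)x/2 - y/2)(x/2 + sqrt(3)y/2) + (x/2 + sqrt(3)y/2)^2 = sqrt(3)x^2/4 + x^2 + xy/2 - sqrt(3)y^2/4 + y^2   [differs from x^2 + xy + y^2: not invariant]

Only option (B), x^2 + y^2, is unchanged by the transformation.
x^2 + y^2 is the squared distance from the origin, which rotations preserve.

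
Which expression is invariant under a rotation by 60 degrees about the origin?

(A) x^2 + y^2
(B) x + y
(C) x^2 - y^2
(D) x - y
A

A rotation by 60 degrees sends (x, y) to (x/2 - sqrt(3)y/2, sqrt(3)x/2 + y/2).
Substitute the transformed coordinates into each option and compare with the original:
(A) x^2 + y^2  ->  (x/2 - sqrt(3)y/2)^2 + (sqrt(3)x/2 + y/2)^2 = x^2 + y^2   [equals x^2 + y^2: invariant]
(B) x + y  ->  (x/2 - sqrt(3)y/2) + (sqrt(3)x/2 + y/2) = x/2 + sqrt(3)x/2 - sqrt(3)y/2 + y/2   [differs from x + y: not invariant]
(C) x^2 - y^2  ->  (x/2 - sqrt(3)y/2)^2 - (sqrt(3)x/2 + y/2)^2 = -x^2/2 - sqrt(3)xy + y^2/2   [differs from x^2 - y^2: not invariant]
(D) x - y  ->  (x/2 - sqrt(3)y/2) - (sqrt(3)x/2 + y/2) = -sqrt(3)x/2 + x/2 - sqrt(3)y/2 - y/2   [differs from x - y: not invariant]

Only option (A), x^2 + y^2, is unchanged by the transformation.
Geometrically, x^2 + y^2 is the squared distance from the origin, which every rotation about the origin preserves.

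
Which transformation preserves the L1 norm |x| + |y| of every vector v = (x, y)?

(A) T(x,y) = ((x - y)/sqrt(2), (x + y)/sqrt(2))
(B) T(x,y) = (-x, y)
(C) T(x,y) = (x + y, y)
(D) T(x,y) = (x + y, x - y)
B

A transformation preserves a norm if ||T(v)|| = ||v|| for every v; a single vector where the norm changes rules an option out.

(A) T(x,y) = ((x - y)/sqrt(2), (x + y)/sqrt(2)): v = (1, 0) has norm |1| + |0| = 1, but T(v) = (sqrt(2)/2, sqrt(2)/2) has norm sqrt(2) -- not preserved.
(B) T(x,y) = (-x, y): preserves the norm -- it only permutes the coordinates and/or flips signs, which leaves |x| + |y| unchanged.
(C) T(x,y) = (x + y, y): v = (0, 1) has norm |0| + |1| = 1, but T(v) = (1, 1) has norm 2 -- not preserved.
(D) T(x,y) = (x + y, x - y): v = (1, 0) has norm |1| + |0| = 1, but T(v) = (1, 1) has norm 2 -- not preserved.

Therefore the answer is (B).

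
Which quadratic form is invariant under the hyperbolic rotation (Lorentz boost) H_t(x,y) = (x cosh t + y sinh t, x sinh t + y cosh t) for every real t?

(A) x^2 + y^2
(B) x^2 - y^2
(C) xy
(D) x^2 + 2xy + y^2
B

Write x' = x cosh t + y sinh t, y' = x sinh t + y cosh t and substitute into each option:
(A) x^2 + y^2: (x cosh t + y sinh t)^2 + (x sinh t + y cosh t)^2 = (x^2 + y^2)(cosh^2 t + sinh^2 t) + 4xy sinh t cosh t = (x^2 + y^2) cosh 2t + 2xy sinh 2t   [not invariant for t != 0]
(B) x^2 - y^2: (x cosh t + y sinh t)^2 - (x sinh t + y cosh t)^2 = x^2(cosh^2 t - sinh^2 t) + 2xy(cosh t sinh t - sinh t cosh t) + y^2(sinh^2 t - cosh^2 t) = x^2 - y^2   [invariant, using cosh^2 t - sinh^2 t = 1]
(C) xy: (x cosh t + y sinh t)(x sinh t + y cosh t) = xy(cosh^2 t + sinh^2 t) + (x^2 + y^2) sinh t cosh t = xy cosh 2t + (x^2 + y^2)(sinh 2t)/2   [not invariant for t != 0]
(D) x^2 + 2xy + y^2: (x' + y')^2 with x' + y' = (x + y)(cosh t + sinh t) = (x + y)e^t, so it becomes (x + y)^2 e^(2t)   [not invariant for t != 0]

Only (B) x^2 - y^2 is unchanged; it is the Minkowski form preserved by Lorentz boosts, just as x^2 + y^2 is preserved by ordinary rotations.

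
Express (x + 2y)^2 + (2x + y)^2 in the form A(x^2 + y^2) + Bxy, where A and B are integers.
5(x^2 + y^2) + 8xy

Expanding: (x + 2y)^2 = x^2 + 4xy + 4y^2
(2x + y)^2 = 4x^2 + 4xy + y^2
Sum = (1+4)(x^2+y^2) + 8xy = 5(x^2 + y^2) + 8xy
This is symmetric in x and y.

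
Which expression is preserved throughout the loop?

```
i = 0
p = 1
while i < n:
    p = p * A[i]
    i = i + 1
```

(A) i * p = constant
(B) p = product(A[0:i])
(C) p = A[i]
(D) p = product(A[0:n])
B

A loop invariant must hold before the first iteration and be re-established by every execution of the body.

(B) p = product(A[0:i]): Initially i = 0 and p = 1 = product of the empty slice A[0:0]. If p = product(A[0:i]) holds at the top of an iteration, the body sets p to product(A[0:i]) * A[i] = product(A[0:i+1]) and then i to i+1, so the property is restored. At exit i = n, giving p = product(A[0:n]).

The other options fail:
(A) i * p = constant: initially i * p = 0, but after one iteration it is 1 * A[0], which is nonzero in general.
(C) p = A[i]: after the first iteration p = A[0] but i = 1; in general p is a product of several elements, not a single one.
(D) p = product(A[0:n]): false before the loop (p = 1, not the full product) -- it only becomes true at exit.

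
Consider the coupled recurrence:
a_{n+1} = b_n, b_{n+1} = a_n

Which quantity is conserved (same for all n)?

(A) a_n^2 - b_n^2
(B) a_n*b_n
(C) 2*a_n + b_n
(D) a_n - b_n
B

Replace a_n by a_{n+1} = b_n and b_n by b_{n+1} = a_n in each option and simplify:
(A) a_n^2 - b_n^2  ->  (b_n)^2 - (a_n)^2 = -a_n^2 + b_n^2   [not conserved]
(B) a_n*b_n  ->  (b_n)*(a_n) = a_n*b_n   [conserved]
(C) 2*a_n + b_n  ->  2*(b_n) + (a_n) = a_n + 2*b_n   [not conserved]
(D) a_n - b_n  ->  (b_n) - (a_n) = -a_n + b_n   [not conserved]

Only (B) a_n*b_n returns to itself after one step, so it is the conserved quantity.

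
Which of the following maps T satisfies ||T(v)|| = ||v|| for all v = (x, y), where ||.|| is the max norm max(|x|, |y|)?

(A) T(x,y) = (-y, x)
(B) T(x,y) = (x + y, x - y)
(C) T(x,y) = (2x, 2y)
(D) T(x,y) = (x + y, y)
A

A transformation preserves a norm if ||T(v)|| = ||v|| for every v; a single vector where the norm changes rules an option out.

(A) T(x,y) = (-y, x): preserves the norm -- it only permutes the coordinates and/or flips signs, which leaves max(|x|, |y|) unchanged.
(B) T(x,y) = (x + y, x - y): v = (1, 1) has norm max(|1|, |1|) = 1, but T(v) = (2, 0) has norm 2 -- not preserved.
(C) T(x,y) = (2x, 2y): v = (1, 0) has norm max(|1|, |0|) = 1, but T(v) = (2, 0) has norm 2 -- not preserved.
(D) T(x,y) = (x + y, y): v = (1, 1) has norm max(|1|, |1|) = 1, but T(v) = (2, 1) has norm 2 -- not preserved.

Therefore the answer is (A).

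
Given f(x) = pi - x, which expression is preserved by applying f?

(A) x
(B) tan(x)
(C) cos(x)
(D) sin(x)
D

For f(x) = pi - x:
sin(pi - x) = sin(x), so sine is invariant under this transformation.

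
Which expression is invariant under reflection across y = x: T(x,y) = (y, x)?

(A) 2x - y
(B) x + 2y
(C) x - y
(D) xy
D

The map is reflection across y = x: T(x,y) = (y, x).
Substitute the transformed coordinates into each option and compare with the original:
(A) 2x - y  ->  2(y) - (x) = -x + 2y   [differs from 2x - y: not invariant]
(B) x + 2y  ->  (y) + 2(x) = 2x + y   [differs from x + 2y: not invariant]
(C) x - y  ->  (y) - (x) = -x + y   [differs from x - y: not invariant]
(D) xy  ->  (y)(x) = xy   [equals xy: invariant]

Only option (D), xy, is unchanged by the transformation.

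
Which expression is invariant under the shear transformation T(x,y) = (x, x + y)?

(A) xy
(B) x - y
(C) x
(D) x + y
C

Under the shear T(x,y) = (x, x + y):
Substitute the transformed coordinates into each option and compare with the original:
(A) xy  ->  (x)(x + y) = x^2 + xy   [differs from xy: not invariant]
(B) x - y  ->  (x) - (x + y) = -y   [differs from x - y: not invariant]
(C) x  ->  (x) = x   [equals x: invariant]
(D) x + y  ->  (x) + (x + y) = 2x + y   [differs from x + y: not invariant]

Only option (C), x, is unchanged by the transformation.
A vertical shear moves points parallel to the y-axis, so the x-coordinate (and any function of x alone) is unchanged.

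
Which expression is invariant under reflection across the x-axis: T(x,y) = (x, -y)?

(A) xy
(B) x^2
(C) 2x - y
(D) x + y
B

The map is reflection across the x-axis: T(x,y) = (x, -y).
Substitute the transformed coordinates into each option and compare with the original:
(A) xy  ->  (x)(-y) = -xy   [differs from xy: not invariant]
(B) x^2  ->  (x)^2 = x^2   [equals x^2: invariant]
(C) 2x - y  ->  2(x) - (-y) = 2x + y   [differs from 2x - y: not invariant]
(D) x + y  ->  (x) + (-y) = x - y   [differs from x + y: not invariant]

Only option (B), x^2, is unchanged by the transformation.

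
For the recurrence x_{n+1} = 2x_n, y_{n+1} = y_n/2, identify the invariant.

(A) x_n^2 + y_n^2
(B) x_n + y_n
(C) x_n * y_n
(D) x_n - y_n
C

For the recurrence x_{n+1} = 2x_n, y_{n+1} = y_n/2:

x_{n+1} * y_{n+1} = (2x_n) * (y_n/2) = x_n * y_n
The product is conserved.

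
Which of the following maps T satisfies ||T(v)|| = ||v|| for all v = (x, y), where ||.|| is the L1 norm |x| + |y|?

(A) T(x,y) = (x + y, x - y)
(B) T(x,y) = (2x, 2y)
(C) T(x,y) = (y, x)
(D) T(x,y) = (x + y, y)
C

A transformation preserves a norm if ||T(v)|| = ||v|| for every v; a single vector where the norm changes rules an option out.

(A) T(x,y) = (x + y, x - y): v = (1, 0) has norm |1| + |0| = 1, but T(v) = (1, 1) has norm 2 -- not preserved.
(B) T(x,y) = (2x, 2y): v = (1, 0) has norm |1| + |0| = 1, but T(v) = (2, 0) has norm 2 -- not preserved.
(C) T(x,y) = (y, x): preserves the norm -- it only permutes the coordinates and/or flips signs, which leaves |x| + |y| unchanged.
(D) T(x,y) = (x + y, y): v = (0, 1) has norm |0| + |1| = 1, but T(v) = (1, 1) has norm 2 -- not preserved.

Therefore the answer is (C).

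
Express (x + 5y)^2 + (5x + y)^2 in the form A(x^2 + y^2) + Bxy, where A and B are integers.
26(x^2 + y^2) + 20xy

Expanding: (x + 5y)^2 = x^2 + 10xy + 25y^2
(5x + y)^2 = 25x^2 + 10xy + y^2
Sum = (1+25)(x^2+y^2) + 20xy = 26(x^2 + y^2) + 20xy
This is symmetric in x and y.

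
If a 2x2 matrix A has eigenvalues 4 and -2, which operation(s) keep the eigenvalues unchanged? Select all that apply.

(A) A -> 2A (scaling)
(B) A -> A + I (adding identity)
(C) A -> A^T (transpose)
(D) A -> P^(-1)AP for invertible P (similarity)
C and D

Eigenvalues are preserved by:
1. Similarity transformations: A -> P^(-1)AP (same characteristic polynomial)
2. Transpose: A^T has the same eigenvalues as A

Eigenvalues are NOT preserved by:
- Adding identity: eigenvalues become 4+1, -2+1
- Scaling: eigenvalues become 8, -4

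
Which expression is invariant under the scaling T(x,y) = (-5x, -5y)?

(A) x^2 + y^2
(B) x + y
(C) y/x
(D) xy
C

Under the uniform scaling T(x,y) = (-5x, -5y):
Substitute the transformed coordinates into each option and compare with the original:
(A) x^2 + y^2  ->  (-5x)^2 + (-5y)^2 = 25x^2 + 25y^2   [differs from x^2 + y^2: not invariant]
(B) x + y  ->  (-5x) + (-5y) = -5x - 5y   [differs from x + y: not invariant]
(C) y/x  ->  (-5y)/(-5x) = y/x   [equals y/x: invariant]
(D) xy  ->  (-5x)(-5y) = 25xy   [differs from xy: not invariant]

Only option (C), y/x, is unchanged by the transformation.
The common factor -5 cancels in a ratio of coordinates, while sums, products and sums of squares pick up factors of -5 or 25.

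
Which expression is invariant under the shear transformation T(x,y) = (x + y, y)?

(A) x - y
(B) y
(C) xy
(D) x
B

Under the shear T(x,y) = (x + y, y):
Substitute the transformed coordinates into each option and compare with the original:
(A) x - y  ->  (x + y) - (y) = x   [differs from x - y: not invariant]
(B) y  ->  (y) = y   [equals y: invariant]
(C) xy  ->  (x + y)(y) = xy + y^2   [differs from xy: not invariant]
(D) x  ->  (x + y) = x + y   [differs from x: not invariant]

Only option (B), y, is unchanged by the transformation.
A horizontal shear moves points parallel to the x-axis, so the y-coordinate (and any function of y alone) is unchanged.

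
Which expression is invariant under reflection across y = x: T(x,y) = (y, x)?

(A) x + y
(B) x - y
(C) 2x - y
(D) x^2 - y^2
A

The map is reflection across y = x: T(x,y) = (y, x).
Substitute the transformed coordinates into each option and compare with the original:
(A) x + y  ->  (y) + (x) = x + y   [equals x + y: invariant]
(B) x - y  ->  (y) - (x) = -x + y   [differs from x - y: not invariant]
(C) 2x - y  ->  2(y) - (x) = -x + 2y   [differs from 2x - y: not invariant]
(D) x^2 - y^2  ->  (y)^2 - (x)^2 = -x^2 + y^2   [differs from x^2 - y^2: not invariant]

Only option (A), x + y, is unchanged by the transformation.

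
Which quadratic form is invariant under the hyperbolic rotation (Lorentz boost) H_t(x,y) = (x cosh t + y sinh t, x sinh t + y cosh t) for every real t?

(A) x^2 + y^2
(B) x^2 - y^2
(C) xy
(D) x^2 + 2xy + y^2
B

Write x' = x cosh t + y sinh t, y' = x sinh t + y cosh t and substitute into each option:
(A) x^2 + y^2: (x cosh t + y sinh t)^2 + (x sinh t + y cosh t)^2 = (x^2 + y^2)(cosh^2 t + sinh^2 t) + 4xy sinh t cosh t = (x^2 + y^2) cosh 2t + 2xy sinh 2t   [not invariant for t != 0]
(B) x^2 - y^2: (x cosh t + y sinh t)^2 - (x sinh t + y cosh t)^2 = x^2(cosh^2 t - sinh^2 t) + 2xy(cosh t sinh t - sinh t cosh t) + y^2(sinh^2 t - cosh^2 t) = x^2 - y^2   [invariant, using cosh^2 t - sinh^2 t = 1]
(C) xy: (x cosh t + y sinh t)(x sinh t + y cosh t) = xy(cosh^2 t + sinh^2 t) + (x^2 + y^2) sinh t cosh t = xy cosh 2t + (x^2 + y^2)(sinh 2t)/2   [not invariant for t != 0]
(D) x^2 + 2xy + y^2: (x' + y')^2 with x' + y' = (x + y)(cosh t + sinh t) = (x + y)e^t, so it becomes (x + y)^2 e^(2t)   [not invariant for t != 0]

Only (B) x^2 - y^2 is unchanged; it is the Minkowski form preserved by Lorentz boosts, just as x^2 + y^2 is preserved by ordinary rotations.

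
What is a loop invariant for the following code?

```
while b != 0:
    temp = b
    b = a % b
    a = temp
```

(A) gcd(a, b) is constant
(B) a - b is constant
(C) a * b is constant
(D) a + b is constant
A

A loop invariant must hold before the first iteration and be re-established by every execution of the body.

(A) gcd(a, b) is constant: One iteration replaces (a, b) by (b, a mod b). Since a mod b = a - q*b for an integer q, any common divisor of a and b divides b and a mod b, and conversely; hence gcd(b, a mod b) = gcd(a, b). For instance (34, 10) -> (10, 4) keeps gcd = 2. At exit b = 0 and a = gcd of the original inputs.

The other options fail:
(B) a - b is constant: e.g. (a, b) = (34, 10) -> (10, 4): the difference goes from 24 to 6.
(C) a * b is constant: e.g. (a, b) = (34, 10) -> (10, 4): the product goes from 340 to 40.
(D) a + b is constant: e.g. (a, b) = (34, 10) -> (10, 4): the sum goes from 44 to 14.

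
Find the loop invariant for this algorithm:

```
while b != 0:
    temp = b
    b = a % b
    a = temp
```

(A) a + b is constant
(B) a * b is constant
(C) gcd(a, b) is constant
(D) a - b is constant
C

A loop invariant must hold before the first iteration and be re-established by every execution of the body.

(C) gcd(a, b) is constant: One iteration replaces (a, b) by (b, a mod b). Since a mod b = a - q*b for an integer q, any common divisor of a and b divides b and a mod b, and conversely; hence gcd(b, a mod b) = gcd(a, b). For instance (36, 11) -> (11, 3) keeps gcd = 1. At exit b = 0 and a = gcd of the original inputs.

The other options fail:
(A) a + b is constant: e.g. (a, b) = (36, 11) -> (11, 3): the sum goes from 47 to 14.
(B) a * b is constant: e.g. (a, b) = (36, 11) -> (11, 3): the product goes from 396 to 33.
(D) a - b is constant: e.g. (a, b) = (36, 11) -> (11, 3): the difference goes from 25 to 8.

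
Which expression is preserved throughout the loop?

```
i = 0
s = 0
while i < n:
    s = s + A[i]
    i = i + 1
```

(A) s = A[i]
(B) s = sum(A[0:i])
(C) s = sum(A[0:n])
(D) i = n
B

A loop invariant must hold before the first iteration and be re-established by every execution of the body.

(B) s = sum(A[0:i]): Initially i = 0 and s = 0 = sum of the empty slice A[0:0]. If s = sum(A[0:i]) holds at the top of an iteration, the body sets s to sum(A[0:i]) + A[i] = sum(A[0:i+1]) and then i to i+1, so s = sum(A[0:i]) holds again. At exit i = n, giving s = sum(A[0:n]).

The other options fail:
(A) s = A[i]: after the first iteration s = A[0] but i = 1, so s = A[i] compares s with the wrong element (and fails in general).
(C) s = sum(A[0:n]): false before the loop (s = 0, not the full sum) -- it only becomes true at exit.
(D) i = n: false initially (i = 0); it is the exit condition, not an invariant.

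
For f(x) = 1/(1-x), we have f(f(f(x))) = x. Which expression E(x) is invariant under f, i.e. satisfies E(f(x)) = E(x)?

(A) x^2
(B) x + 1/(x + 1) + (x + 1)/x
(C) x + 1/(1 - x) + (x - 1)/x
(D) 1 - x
C

Replace x by f(x) = 1/(1 - x) in each option and simplify. As a quick numerical cross-check, also compare E(4) with E(f(4)) = E(-1/3).

(A) x^2  ->  (1/(1 - x))^2 = (x - 1)^(-2); check: E(4) = 16 but E(-1/3) = 1/9.   [not invariant]
(B) x + 1/(x + 1) + (x + 1)/x  ->  (1/(1 - x)) + 1/((1/(1 - x)) + 1) + ((1/(1 - x)) + 1)/(1/(1 - x)) = (-x^3 + 6x^2 - 11x + 7)/(x^2 - 3x + 2); check: E(4) = 109/20 but E(-1/3) = -5/6.   [not invariant]
(C) x + 1/(1 - x) + (x - 1)/x  ->  (1/(1 - x)) + 1/(1 - (1/(1 - x))) + ((1/(1 - x)) - 1)/(1/(1 - x)), which simplifies back to x + 1/(1 - x) + (x - 1)/x; check: E(4) = 53/12, E(-1/3) = 53/12.   [invariant]
(D) 1 - x  ->  1 - (1/(1 - x)) = x/(x - 1); check: E(4) = -3 but E(-1/3) = 4/3.   [not invariant]

Only (C) is unchanged. Indeed f(f(x)) = 1/(1 - 1/(1-x)) = (1-x)/(-x) = (x-1)/x, so E(x) = x + f(x) + f(f(x)) is the sum over the whole 3-cycle; applying f just permutes the three terms cyclically (x -> f(x) -> f(f(x)) -> x), leaving the sum unchanged.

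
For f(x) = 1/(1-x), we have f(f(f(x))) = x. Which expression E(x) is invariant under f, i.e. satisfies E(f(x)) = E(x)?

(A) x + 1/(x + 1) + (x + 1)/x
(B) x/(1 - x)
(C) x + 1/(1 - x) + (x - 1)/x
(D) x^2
C

Replace x by f(x) = 1/(1 - x) in each option and simplify. As a quick numerical cross-check, also compare E(4) with E(f(4)) = E(-1/3).

(A) x + 1/(x + 1) + (x + 1)/x  ->  (1/(1 - x)) + 1/((1/(1 - x)) + 1) + ((1/(1 - x)) + 1)/(1/(1 - x)) = (-x^3 + 6x^2 - 11x + 7)/(x^2 - 3x + 2); check: E(4) = 109/20 but E(-1/3) = -5/6.   [not invariant]
(B) x/(1 - x)  ->  (1/(1 - x))/(1 - (1/(1 - x))) = -1/x; check: E(4) = -4/3 but E(-1/3) = -1/4.   [not invariant]
(C) x + 1/(1 - x) + (x - 1)/x  ->  (1/(1 - x)) + 1/(1 - (1/(1 - x))) + ((1/(1 - x)) - 1)/(1/(1 - x)), which simplifies back to x + 1/(1 - x) + (x - 1)/x; check: E(4) = 53/12, E(-1/3) = 53/12.   [invariant]
(D) x^2  ->  (1/(1 - x))^2 = (x - 1)^(-2); check: E(4) = 16 but E(-1/3) = 1/9.   [not invariant]

Only (C) is unchanged. Indeed f(f(x)) = 1/(1 - 1/(1-x)) = (1-x)/(-x) = (x-1)/x, so E(x) = x + f(x) + f(f(x)) is the sum over the whole 3-cycle; applying f just permutes the three terms cyclically (x -> f(x) -> f(f(x)) -> x), leaving the sum unchanged.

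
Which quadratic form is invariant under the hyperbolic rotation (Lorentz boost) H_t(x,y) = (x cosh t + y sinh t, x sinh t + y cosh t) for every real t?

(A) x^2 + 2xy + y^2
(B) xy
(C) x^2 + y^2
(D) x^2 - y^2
D

Write x' = x cosh t + y sinh t, y' = x sinh t + y cosh t and substitute into each option:
(A) x^2 + 2xy + y^2: (x' + y')^2 with x' + y' = (x + y)(cosh t + sinh t) = (x + y)e^t, so it becomes (x + y)^2 e^(2t)   [not invariant for t != 0]
(B) xy: (x cosh t + y sinh t)(x sinh t + y cosh t) = xy(cosh^2 t + sinh^2 t) + (x^2 + y^2) sinh t cosh t = xy cosh 2t + (x^2 + y^2)(sinh 2t)/2   [not invariant for t != 0]
(C) x^2 + y^2: (x cosh t + y sinh t)^2 + (x sinh t + y cosh t)^2 = (x^2 + y^2)(cosh^2 t + sinh^2 t) + 4xy sinh t cosh t = (x^2 + y^2) cosh 2t + 2xy sinh 2t   [not invariant for t != 0]
(D) x^2 - y^2: (x cosh t + y sinh t)^2 - (x sinh t + y cosh t)^2 = x^2(cosh^2 t - sinh^2 t) + 2xy(cosh t sinh t - sinh t cosh t) + y^2(sinh^2 t - cosh^2 t) = x^2 - y^2   [invariant, using cosh^2 t - sinh^2 t = 1]

Only (D) x^2 - y^2 is unchanged; it is the Minkowski form preserved by Lorentz boosts, just as x^2 + y^2 is preserved by ordinary rotations.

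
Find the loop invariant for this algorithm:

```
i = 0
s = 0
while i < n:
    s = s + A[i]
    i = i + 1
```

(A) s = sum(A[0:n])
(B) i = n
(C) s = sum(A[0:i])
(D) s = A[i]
C

A loop invariant must hold before the first iteration and be re-established by every execution of the body.

(C) s = sum(A[0:i]): Initially i = 0 and s = 0 = sum of the empty slice A[0:0]. If s = sum(A[0:i]) holds at the top of an iteration, the body sets s to sum(A[0:i]) + A[i] = sum(A[0:i+1]) and then i to i+1, so s = sum(A[0:i]) holds again. At exit i = n, giving s = sum(A[0:n]).

The other options fail:
(A) s = sum(A[0:n]): false before the loop (s = 0, not the full sum) -- it only becomes true at exit.
(B) i = n: false initially (i = 0); it is the exit condition, not an invariant.
(D) s = A[i]: after the first iteration s = A[0] but i = 1, so s = A[i] compares s with the wrong element (and fails in general).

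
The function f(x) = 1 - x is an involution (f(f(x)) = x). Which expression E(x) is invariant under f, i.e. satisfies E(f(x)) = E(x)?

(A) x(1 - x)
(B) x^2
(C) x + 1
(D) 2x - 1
A

Replace x by f(x) = 1 - x in each option and simplify. As a quick numerical cross-check, also compare E(5) with E(f(5)) = E(-4).

(A) x(1 - x)  ->  (1 - x)(1 - (1 - x)), which simplifies back to x(1 - x); check: E(5) = -20, E(-4) = -20.   [invariant]
(B) x^2  ->  (1 - x)^2 = (x - 1)^2; check: E(5) = 25 but E(-4) = 16.   [not invariant]
(C) x + 1  ->  (1 - x) + 1 = 2 - x; check: E(5) = 6 but E(-4) = -3.   [not invariant]
(D) 2x - 1  ->  2(1 - x) - 1 = 1 - 2x; check: E(5) = 9 but E(-4) = -9.   [not invariant]

Only (A) is unchanged. E is symmetric under swapping x with f(x) = 1 - x, which is exactly what an involution does.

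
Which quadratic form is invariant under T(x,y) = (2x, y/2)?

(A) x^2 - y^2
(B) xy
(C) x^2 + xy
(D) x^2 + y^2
B

T multiplies x by 2 and divides y by 2.
Substitute the transformed coordinates into each option and compare with the original:
(A) x^2 - y^2  ->  (2x)^2 - (y/2)^2 = 4x^2 - y^2/4   [differs from x^2 - y^2: not invariant]
(B) xy  ->  (2x)(y/2) = xy   [equals xy: invariant]
(C) x^2 + xy  ->  (2x)^2 + (2x)(y/2) = 4x^2 + xy   [differs from x^2 + xy: not invariant]
(D) x^2 + y^2  ->  (2x)^2 + (y/2)^2 = 4x^2 + y^2/4   [differs from x^2 + y^2: not invariant]

Only option (B), xy, is unchanged by the transformation.
The factors 2 and 1/2 cancel only in the pure product xy.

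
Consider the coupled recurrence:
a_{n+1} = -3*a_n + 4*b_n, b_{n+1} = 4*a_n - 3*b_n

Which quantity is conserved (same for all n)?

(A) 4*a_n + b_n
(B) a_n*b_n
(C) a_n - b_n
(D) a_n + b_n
D

Replace a_n by a_{n+1} = -3*a_n + 4*b_n and b_n by b_{n+1} = 4*a_n - 3*b_n in each option and simplify:
(A) 4*a_n + b_n  ->  4*(-3*a_n + 4*b_n) + (4*a_n - 3*b_n) = -8*a_n + 13*b_n   [not conserved]
(B) a_n*b_n  ->  (-3*a_n + 4*b_n)*(4*a_n - 3*b_n) = -12*a_n^2 + 25*a_n*b_n - 12*b_n^2   [not conserved]
(C) a_n - b_n  ->  (-3*a_n + 4*b_n) - (4*a_n - 3*b_n) = -7*a_n + 7*b_n   [not conserved]
(D) a_n + b_n  ->  (-3*a_n + 4*b_n) + (4*a_n - 3*b_n) = a_n + b_n   [conserved]

Only (D) a_n + b_n returns to itself after one step, so it is the conserved quantity.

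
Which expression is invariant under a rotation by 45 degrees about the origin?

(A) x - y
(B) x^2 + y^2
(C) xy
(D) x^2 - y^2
B

A rotation by 45 degrees sends (x, y) to (sqrt(2)x/2 - sqrt(2)y/2, sqrt(2)x/2 + sqrt(2)y/2).
Substitute the transformed coordinates into each option and compare with the original:
(A) x - y  ->  (sqrt(2)x/2 - sqrt(2)y/2) - (sqrt(2)x/2 + sqrt(2)y/2) = -sqrt(2)y   [differs from x - y: not invariant]
(B) x^2 + y^2  ->  (sqrt(2)x/2 - sqrt(2)y/2)^2 + (sqrt(2)x/2 + sqrt(2)y/2)^2 = x^2 + y^2   [equals x^2 + y^2: invariant]
(C) xy  ->  (sqrt(2)x/2 - sqrt(2)y/2)(sqrt(2)x/2 + sqrt(2)y/2) = x^2/2 - y^2/2   [differs from xy: not invariant]
(D) x^2 - y^2  ->  (sqrt(2)x/2 - sqrt(2)y/2)^2 - (sqrt(2)x/2 + sqrt(2)y/2)^2 = -2xy   [differs from x^2 - y^2: not invariant]

Only option (B), x^2 + y^2, is unchanged by the transformation.
Geometrically, x^2 + y^2 is the squared distance from the origin, which every rotation about the origin preserves.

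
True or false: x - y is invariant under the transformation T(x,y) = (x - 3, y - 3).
True

Substitute T(x,y) = (x - 3, y - 3) into the expression and compare with the original.

Original: x - y
After applying T: (x - 3) - (y - 3) = x - y

This is identical to the original x - y, so the expression is invariant.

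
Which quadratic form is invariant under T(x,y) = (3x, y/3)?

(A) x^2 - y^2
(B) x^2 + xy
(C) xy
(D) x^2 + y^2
C

T multiplies x by 3 and divides y by 3.
Substitute the transformed coordinates into each option and compare with the original:
(A) x^2 - y^2  ->  (3x)^2 - (y/3)^2 = 9x^2 - y^2/9   [differs from x^2 - y^2: not invariant]
(B) x^2 + xy  ->  (3x)^2 + (3x)(y/3) = 9x^2 + xy   [differs from x^2 + xy: not invariant]
(C) xy  ->  (3x)(y/3) = xy   [equals xy: invariant]
(D) x^2 + y^2  ->  (3x)^2 + (y/3)^2 = 9x^2 + y^2/9   [differs from x^2 + y^2: not invariant]

Only option (C), xy, is unchanged by the transformation.
The factors 3 and 1/3 cancel only in the pure product xy.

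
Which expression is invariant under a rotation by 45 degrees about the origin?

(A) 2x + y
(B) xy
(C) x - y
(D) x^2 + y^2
D

A rotation by 45 degrees sends (x, y) to (sqrt(2)x/2 - sqrt(2)y/2, sqrt(2)x/2 + sqrt(2)y/2).
Substitute the transformed coordinates into each option and compare with the original:
(A) 2x + y  ->  2(sqrt(2)x/2 - sqrt(2)y/2) + (sqrt(2)x/2 + sqrt(2)y/2) = 3sqrt(2)x/2 - sqrt(2)y/2   [differs from 2x + y: not invariant]
(B) xy  ->  (sqrt(2)x/2 - sqrt(2)y/2)(sqrt(2)x/2 + sqrt(2)y/2) = x^2/2 - y^2/2   [differs from xy: not invariant]
(C) x - y  ->  (sqrt(2)x/2 - sqrt(2)y/2) - (sqrt(2)x/2 + sqrt(2)y/2) = -sqrt(2)y   [differs from x - y: not invariant]
(D) x^2 + y^2  ->  (sqrt(2)x/2 - sqrt(2)y/2)^2 + (sqrt(2)x/2 + sqrt(2)y/2)^2 = x^2 + y^2   [equals x^2 + y^2: invariant]

Only option (D), x^2 + y^2, is unchanged by the transformation.
Geometrically, x^2 + y^2 is the squared distance from the origin, which every rotation about the origin preserves.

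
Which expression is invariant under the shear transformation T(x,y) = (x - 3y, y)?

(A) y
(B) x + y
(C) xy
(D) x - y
A

Under the shear T(x,y) = (x - 3y, y):
Substitute the transformed coordinates into each option and compare with the original:
(A) y  ->  (y) = y   [equals y: invariant]
(B) x + y  ->  (x - 3y) + (y) = x - 2y   [differs from x + y: not invariant]
(C) xy  ->  (x - 3y)(y) = xy - 3y^2   [differs from xy: not invariant]
(D) x - y  ->  (x - 3y) - (y) = x - 4y   [differs from x - y: not invariant]

Only option (A), y, is unchanged by the transformation.
A horizontal shear moves points parallel to the x-axis, so the y-coordinate (and any function of y alone) is unchanged.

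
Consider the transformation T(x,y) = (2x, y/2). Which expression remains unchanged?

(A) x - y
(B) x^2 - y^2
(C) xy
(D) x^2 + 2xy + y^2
C

An expression E(x,y) is invariant under T if E(T(x,y)) = E(x,y). Here T(x,y) = (2x, y/2).
Substitute the transformed coordinates into each option and compare with the original:
(A) x - y  ->  (2x) - (y/2) = 2x - y/2   [differs from x - y: not invariant]
(B) x^2 - y^2  ->  (2x)^2 - (y/2)^2 = 4x^2 - y^2/4   [differs from x^2 - y^2: not invariant]
(C) xy  ->  (2x)(y/2) = xy   [equals xy: invariant]
(D) x^2 + 2xy + y^2  ->  (2x)^2 + 2(2x)(y/2) + (y/2)^2 = 4x^2 + 2xy + y^2/4   [differs from x^2 + 2xy + y^2: not invariant]

Only option (C), xy, is unchanged by the transformation.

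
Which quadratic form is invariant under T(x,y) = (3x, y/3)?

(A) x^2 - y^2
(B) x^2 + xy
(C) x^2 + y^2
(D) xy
D

T multiplies x by 3 and divides y by 3.
Substitute the transformed coordinates into each option and compare with the original:
(A) x^2 - y^2  ->  (3x)^2 - (y/3)^2 = 9x^2 - y^2/9   [differs from x^2 - y^2: not invariant]
(B) x^2 + xy  ->  (3x)^2 + (3x)(y/3) = 9x^2 + xy   [differs from x^2 + xy: not invariant]
(C) x^2 + y^2  ->  (3x)^2 + (y/3)^2 = 9x^2 + y^2/9   [differs from x^2 + y^2: not invariant]
(D) xy  ->  (3x)(y/3) = xy   [equals xy: invariant]

Only option (D), xy, is unchanged by the transformation.
The factors 3 and 1/3 cancel only in the pure product xy.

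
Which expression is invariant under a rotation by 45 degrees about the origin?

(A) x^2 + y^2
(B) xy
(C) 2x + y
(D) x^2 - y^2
A

A rotation by 45 degrees sends (x, y) to (sqrt(2)x/2 - sqrt(2)y/2, sqrt(2)x/2 + sqrt(2)y/2).
Substitute the transformed coordinates into each option and compare with the original:
(A) x^2 + y^2  ->  (sqrt(2)x/2 - sqrt(2)y/2)^2 + (sqrt(2)x/2 + sqrt(2)y/2)^2 = x^2 + y^2   [equals x^2 + y^2: invariant]
(B) xy  ->  (sqrt(2)x/2 - sqrt(2)y/2)(sqrt(2)x/2 + sqrt(2)y/2) = x^2/2 - y^2/2   [differs from xy: not invariant]
(C) 2x + y  ->  2(sqrt(2)x/2 - sqrt(2)y/2) + (sqrt(2)x/2 + sqrt(2)y/2) = 3sqrt(2)x/2 - sqrt(2)y/2   [differs from 2x + y: not invariant]
(D) x^2 - y^2  ->  (sqrt(2)x/2 - sqrt(2)y/2)^2 - (sqrt(2)x/2 + sqrt(2)y/2)^2 = -2xy   [differs from x^2 - y^2: not invariant]

Only option (A), x^2 + y^2, is unchanged by the transformation.
Geometrically, x^2 + y^2 is the squared distance from the origin, which every rotation about the origin preserves.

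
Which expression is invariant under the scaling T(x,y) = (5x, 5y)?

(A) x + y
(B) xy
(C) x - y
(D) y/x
D

Under the uniform scaling T(x,y) = (5x, 5y):
Substitute the transformed coordinates into each option and compare with the original:
(A) x + y  ->  (5x) + (5y) = 5x + 5y   [differs from x + y: not invariant]
(B) xy  ->  (5x)(5y) = 25xy   [differs from xy: not invariant]
(C) x - y  ->  (5x) - (5y) = 5x - 5y   [differs from x - y: not invariant]
(D) y/x  ->  (5y)/(5x) = y/x   [equals y/x: invariant]

Only option (D), y/x, is unchanged by the transformation.
The common factor 5 cancels in a ratio of coordinates, while sums, products and sums of squares pick up factors of 5 or 25.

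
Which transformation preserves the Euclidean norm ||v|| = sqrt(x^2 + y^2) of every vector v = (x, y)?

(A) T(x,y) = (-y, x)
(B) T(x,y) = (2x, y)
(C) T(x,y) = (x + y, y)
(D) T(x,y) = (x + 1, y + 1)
A

A transformation preserves a norm if ||T(v)|| = ||v|| for every v; a single vector where the norm changes rules an option out.

(A) T(x,y) = (-y, x): preserves the norm -- it is an orthogonal map (a rotation/reflection), and (-y)^2 + (x)^2 simplifies to x^2 + y^2.
(B) T(x,y) = (2x, y): v = (1, 0) has norm sqrt((1)^2 + (0)^2) = 1, but T(v) = (2, 0) has norm 2 -- not preserved.
(C) T(x,y) = (x + y, y): v = (0, 1) has norm sqrt((0)^2 + (1)^2) = 1, but T(v) = (1, 1) has norm sqrt(2) -- not preserved.
(D) T(x,y) = (x + 1, y + 1): v = (1, 0) has norm sqrt((1)^2 + (0)^2) = 1, but T(v) = (2, 1) has norm sqrt(5) -- not preserved.

Therefore the answer is (A).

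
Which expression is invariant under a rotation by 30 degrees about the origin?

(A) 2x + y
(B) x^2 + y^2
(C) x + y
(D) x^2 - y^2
B

A rotation by 30 degrees sends (x, y) to (sqrt(3)x/2 - y/2, x/2 + sqrt(3)y/2).
Substitute the transformed coordinates into each option and compare with the original:
(A) 2x + y  ->  2(sqrt(3)x/2 - y/2) + (x/2 + sqrt(3)y/2) = x/2 + sqrt(3)x - y + sqrt(3)y/2   [differs from 2x + y: not invariant]
(B) x^2 + y^2  ->  (sqrt(3)x/2 - y/2)^2 + (x/2 + sqrt(3)y/2)^2 = x^2 + y^2   [equals x^2 + y^2: invariant]
(C) x + y  ->  (sqrt(3)x/2 - y/2) + (x/2 + sqrt(3)y/2) = x/2 + sqrt(3)x/2 - y/2 + sqrt(3)y/2   [differs from x + y: not invariant]
(D) x^2 - y^2  ->  (sqrt(3)x/2 - y/2)^2 - (x/2 + sqrt(3)y/2)^2 = x^2/2 - sqrt(3)xy - y^2/2   [differs from x^2 - y^2: not invariant]

Only option (B), x^2 + y^2, is unchanged by the transformation.
Geometrically, x^2 + y^2 is the squared distance from the origin, which every rotation about the origin preserves.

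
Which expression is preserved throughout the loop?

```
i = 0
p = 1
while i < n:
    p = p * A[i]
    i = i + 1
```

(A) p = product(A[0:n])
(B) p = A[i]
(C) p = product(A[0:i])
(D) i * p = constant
C

A loop invariant must hold before the first iteration and be re-established by every execution of the body.

(C) p = product(A[0:i]): Initially i = 0 and p = 1 = product of the empty slice A[0:0]. If p = product(A[0:i]) holds at the top of an iteration, the body sets p to product(A[0:i]) * A[i] = product(A[0:i+1]) and then i to i+1, so the property is restored. At exit i = n, giving p = product(A[0:n]).

The other options fail:
(A) p = product(A[0:n]): false before the loop (p = 1, not the full product) -- it only becomes true at exit.
(B) p = A[i]: after the first iteration p = A[0] but i = 1; in general p is a product of several elements, not a single one.
(D) i * p = constant: initially i * p = 0, but after one iteration it is 1 * A[0], which is nonzero in general.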